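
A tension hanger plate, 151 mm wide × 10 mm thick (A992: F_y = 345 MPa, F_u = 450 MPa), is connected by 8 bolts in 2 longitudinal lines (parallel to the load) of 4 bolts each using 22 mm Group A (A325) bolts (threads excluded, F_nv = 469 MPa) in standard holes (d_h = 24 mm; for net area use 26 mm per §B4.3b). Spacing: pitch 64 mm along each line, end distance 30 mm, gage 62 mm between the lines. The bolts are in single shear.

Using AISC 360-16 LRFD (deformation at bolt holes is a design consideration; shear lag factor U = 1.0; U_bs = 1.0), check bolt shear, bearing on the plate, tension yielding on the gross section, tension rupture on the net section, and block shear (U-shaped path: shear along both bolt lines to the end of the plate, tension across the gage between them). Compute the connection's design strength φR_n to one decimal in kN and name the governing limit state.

334.1 kN (net-section rupture governs)

Bolt shear: A_b = π(22)²/4 = 380.13 mm². φR_n = 0.75 × 469 × 380.13 × 8 × 1 = 1069.7 kN.
Bearing (10 mm plate, F_u = 450 MPa): end bolts L_c = 30 − 24/2 = 18, R_n = min(1.2×18×10×450, 2.4×22×10×450) = 97.2 kN/bolt; interior L_c = 64 − 24 = 40, R_n = 216 kN/bolt. φR_n = 0.75 × (2×97.2 + 6×216) = 1117.8 kN.
Tension yield (gross): A_g = 151×10 = 1510 mm². φR_n = 0.90 × 345 × 1510 = 468.9 kN.
Tension rupture (net): A_n = (151 − 2×26)×10 = 990 mm² (U = 1.0, A_e = A_n). φR_n = 0.75 × 450 × 990 = 334.1 kN.
Block shear: shear path 2×[30+3×64] = 2×222 mm, A_gv = 4440, A_nv = 2×(222 − 3.5×26)×10 = 2620 mm²; tension across gage: (62 − 1×26)×10 = 360 mm². R_n = min(0.6×450×2620, 0.6×345×4440) + 1.0×450×360 = min(707.4, 919.08) + 162 = 869.4 kN. φR_n = 0.75 × 869.4 = 652.1 kN.
Governing: min(1069.7, 1117.8, 468.9, 334.1, 652.1) = 334.1 kN → net-section rupture.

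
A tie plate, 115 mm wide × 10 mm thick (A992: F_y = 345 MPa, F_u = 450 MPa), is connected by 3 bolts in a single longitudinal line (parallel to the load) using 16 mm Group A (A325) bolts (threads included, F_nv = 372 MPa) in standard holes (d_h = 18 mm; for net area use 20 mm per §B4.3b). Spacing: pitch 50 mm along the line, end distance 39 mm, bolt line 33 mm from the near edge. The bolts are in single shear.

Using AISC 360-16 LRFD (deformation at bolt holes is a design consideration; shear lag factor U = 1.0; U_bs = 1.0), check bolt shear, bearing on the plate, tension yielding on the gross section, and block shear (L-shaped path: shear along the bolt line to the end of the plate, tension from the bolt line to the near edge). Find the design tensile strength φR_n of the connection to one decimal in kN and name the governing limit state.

168.3 kN (bolt shear governs)

Bolt shear: A_b = π(16)²/4 = 201.06 mm². φR_n = 0.75 × 372 × 201.06 × 3 × 1 = 168.3 kN.
Bearing (10 mm plate, F_u = 450 MPa): end bolts L_c = 39 − 18/2 = 30, R_n = min(1.2×30×10×450, 2.4×16×10×450) = 162 kN/bolt; interior L_c = 50 − 18 = 32, R_n = 172.8 kN/bolt. φR_n = 0.75 × (1×162 + 2×172.8) = 380.7 kN.
Tension yield (gross): A_g = 115×10 = 1150 mm². φR_n = 0.90 × 345 × 1150 = 357.1 kN.
Block shear: shear path 1×[39+2×50] = 1×139 mm, A_gv = 1390, A_nv = 1×(139 − 2.5×20)×10 = 890 mm²; tension to near edge: (33 − 0.5×20)×10 = 230 mm². R_n = min(0.6×450×890, 0.6×345×1390) + 1.0×450×230 = min(240.3, 287.73) + 103.5 = 343.8 kN. φR_n = 0.75 × 343.8 = 257.9 kN.
Governing: min(168.3, 380.7, 357.1, 257.9) = 168.3 kN → bolt shear.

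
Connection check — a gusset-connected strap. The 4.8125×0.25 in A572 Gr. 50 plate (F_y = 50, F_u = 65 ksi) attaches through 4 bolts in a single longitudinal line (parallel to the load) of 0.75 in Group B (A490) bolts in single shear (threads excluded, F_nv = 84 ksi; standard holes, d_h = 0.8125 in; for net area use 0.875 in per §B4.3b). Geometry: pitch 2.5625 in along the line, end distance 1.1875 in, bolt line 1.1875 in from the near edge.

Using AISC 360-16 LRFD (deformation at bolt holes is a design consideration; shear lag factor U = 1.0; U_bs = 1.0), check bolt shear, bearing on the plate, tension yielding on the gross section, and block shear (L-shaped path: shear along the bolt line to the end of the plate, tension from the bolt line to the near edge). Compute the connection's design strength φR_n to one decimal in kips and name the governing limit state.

51.6 kips (block shear governs)

Bolt shear: A_b = π(0.75)²/4 = 0.44179 in². φR_n = 0.75 × 84 × 0.44179 × 4 × 1 = 111.3 kips.
Bearing (0.25 in plate, F_u = 65 ksi): end bolts L_c = 1.1875 − 0.8125/2 = 0.78125, R_n = min(1.2×0.78125×0.25×65, 2.4×0.75×0.25×65) = 15.234 kips/bolt; interior L_c = 2.5625 − 0.8125 = 1.75, R_n = 29.25 kips/bolt. φR_n = 0.75 × (1×15.234 + 3×29.25) = 77.2 kips.
Tension yield (gross): A_g = 4.8125×0.25 = 1.2031 in². φR_n = 0.90 × 50 × 1.2031 = 54.1 kips.
Block shear: shear path 1×[1.1875+3×2.5625] = 1×8.875 in, A_gv = 2.2188, A_nv = 1×(8.875 − 3.5×0.875)×0.25 = 1.4531 in²; tension to near edge: (1.1875 − 0.5×0.875)×0.25 = 0.1875 in². R_n = min(0.6×65×1.4531, 0.6×50×2.2188) + 1.0×65×0.1875 = min(56.671, 66.564) + 12.188 = 68.859 kips. φR_n = 0.75 × 68.859 = 51.6 kips.
Governing: min(111.3, 77.2, 54.1, 51.6) = 51.6 kips → block shear.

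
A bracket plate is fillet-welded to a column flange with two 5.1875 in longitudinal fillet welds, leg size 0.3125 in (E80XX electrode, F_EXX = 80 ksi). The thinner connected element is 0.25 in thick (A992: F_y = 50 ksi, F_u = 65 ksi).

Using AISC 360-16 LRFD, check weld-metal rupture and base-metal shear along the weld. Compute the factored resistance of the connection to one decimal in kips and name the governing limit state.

Weld metal: throat = 0.707×0.3125 = 0.22094 in, L = 2×5.1875 = 10.375 in. φR_n = 0.75 × 0.6 × 80 × 0.22094 × 10.375 = 82.5 kips.
Base metal shear (0.25 in plate): yield φR_n = 1.0×0.6×50×0.25×10.375 = 77.8 kips; rupture φR_n = 0.75×0.6×65×0.25×10.375 = 75.9 kips; take 75.9 kips (rupture).
Governing: min(82.5, 75.9) = 75.9 kips → base-metal shear.

75.9 kips (base-metal shear governs)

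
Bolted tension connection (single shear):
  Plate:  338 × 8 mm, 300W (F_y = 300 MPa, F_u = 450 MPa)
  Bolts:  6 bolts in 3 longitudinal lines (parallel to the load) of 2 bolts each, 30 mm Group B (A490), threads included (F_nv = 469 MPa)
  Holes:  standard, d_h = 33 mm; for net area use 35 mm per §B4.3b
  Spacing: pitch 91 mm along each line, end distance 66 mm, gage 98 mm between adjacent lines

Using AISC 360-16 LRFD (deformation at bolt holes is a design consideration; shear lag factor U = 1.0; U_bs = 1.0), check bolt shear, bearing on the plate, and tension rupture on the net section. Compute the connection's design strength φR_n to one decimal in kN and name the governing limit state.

629.1 kN (net-section rupture governs)

Bolt shear: A_b = π(30)²/4 = 706.86 mm². φR_n = 0.75 × 469 × 706.86 × 6 × 1 = 1491.8 kN.
Bearing (8 mm plate, F_u = 450 MPa): end bolts L_c = 66 − 33/2 = 49.5, R_n = min(1.2×49.5×8×450, 2.4×30×8×450) = 213.84 kN/bolt; interior L_c = 91 − 33 = 58, R_n = 250.56 kN/bolt. φR_n = 0.75 × (3×213.84 + 3×250.56) = 1044.9 kN.
Tension rupture (net): A_n = (338 − 3×35)×8 = 1864 mm² (U = 1.0, A_e = A_n). φR_n = 0.75 × 450 × 1864 = 629.1 kN.
Governing: min(1491.8, 1044.9, 629.1) = 629.1 kN → net-section rupture.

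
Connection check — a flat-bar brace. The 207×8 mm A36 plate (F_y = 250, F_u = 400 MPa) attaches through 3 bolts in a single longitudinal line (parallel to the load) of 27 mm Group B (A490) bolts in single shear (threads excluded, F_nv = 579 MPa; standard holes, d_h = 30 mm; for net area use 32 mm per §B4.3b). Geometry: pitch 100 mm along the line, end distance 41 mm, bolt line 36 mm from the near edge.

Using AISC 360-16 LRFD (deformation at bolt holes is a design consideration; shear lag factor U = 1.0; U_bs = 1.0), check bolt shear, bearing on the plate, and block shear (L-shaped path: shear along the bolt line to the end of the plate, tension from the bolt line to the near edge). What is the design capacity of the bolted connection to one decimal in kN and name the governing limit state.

Bolt shear: A_b = π(27)²/4 = 572.56 mm². φR_n = 0.75 × 579 × 572.56 × 3 × 1 = 745.9 kN.
Bearing (8 mm plate, F_u = 400 MPa): end bolts L_c = 41 − 30/2 = 26, R_n = min(1.2×26×8×400, 2.4×27×8×400) = 99.84 kN/bolt; interior L_c = 100 − 30 = 70, R_n = 207.36 kN/bolt. φR_n = 0.75 × (1×99.84 + 2×207.36) = 385.9 kN.
Block shear: shear path 1×[41+2×100] = 1×241 mm, A_gv = 1928, A_nv = 1×(241 − 2.5×32)×8 = 1288 mm²; tension to near edge: (36 − 0.5×32)×8 = 160 mm². R_n = min(0.6×400×1288, 0.6×250×1928) + 1.0×400×160 = min(309.12, 289.2) + 64 = 353.2 kN. φR_n = 0.75 × 353.2 = 264.9 kN.
Governing: min(745.9, 385.9, 264.9) = 264.9 kN → block shear.

264.9 kN (block shear governs)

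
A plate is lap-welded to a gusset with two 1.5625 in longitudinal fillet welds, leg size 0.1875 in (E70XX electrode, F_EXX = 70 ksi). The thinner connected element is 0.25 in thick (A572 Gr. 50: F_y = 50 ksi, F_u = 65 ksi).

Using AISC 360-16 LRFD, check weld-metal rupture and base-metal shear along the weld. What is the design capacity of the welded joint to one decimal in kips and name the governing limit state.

13.0 kips (weld metal governs)

Weld metal: throat = 0.707×0.1875 = 0.13256 in, L = 2×1.5625 = 3.125 in. φR_n = 0.75 × 0.6 × 70 × 0.13256 × 3.125 = 13.0 kips.
Base metal shear (0.25 in plate): yield φR_n = 1.0×0.6×50×0.25×3.125 = 23.4 kips; rupture φR_n = 0.75×0.6×65×0.25×3.125 = 22.9 kips; take 22.9 kips (rupture).
Governing: min(13.0, 22.9) = 13.0 kips → weld metal.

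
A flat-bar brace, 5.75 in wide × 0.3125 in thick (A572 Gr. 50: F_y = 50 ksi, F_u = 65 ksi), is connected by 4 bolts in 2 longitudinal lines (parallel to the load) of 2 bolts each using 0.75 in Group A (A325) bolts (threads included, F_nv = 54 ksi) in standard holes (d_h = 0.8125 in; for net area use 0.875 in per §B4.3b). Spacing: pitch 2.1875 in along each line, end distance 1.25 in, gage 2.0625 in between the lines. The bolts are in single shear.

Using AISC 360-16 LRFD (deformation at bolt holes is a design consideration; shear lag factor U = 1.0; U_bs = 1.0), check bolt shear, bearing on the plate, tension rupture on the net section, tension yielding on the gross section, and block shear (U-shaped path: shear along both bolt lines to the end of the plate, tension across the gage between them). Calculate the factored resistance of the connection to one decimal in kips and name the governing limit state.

Bolt shear: A_b = π(0.75)²/4 = 0.44179 in². φR_n = 0.75 × 54 × 0.44179 × 4 × 1 = 71.6 kips.
Bearing (0.3125 in plate, F_u = 65 ksi): end bolts L_c = 1.25 − 0.8125/2 = 0.84375, R_n = min(1.2×0.84375×0.3125×65, 2.4×0.75×0.3125×65) = 20.566 kips/bolt; interior L_c = 2.1875 − 0.8125 = 1.375, R_n = 33.516 kips/bolt. φR_n = 0.75 × (2×20.566 + 2×33.516) = 81.1 kips.
Tension rupture (net): A_n = (5.75 − 2×0.875)×0.3125 = 1.25 in² (U = 1.0, A_e = A_n). φR_n = 0.75 × 65 × 1.25 = 60.9 kips.
Tension yield (gross): A_g = 5.75×0.3125 = 1.7969 in². φR_n = 0.90 × 50 × 1.7969 = 80.9 kips.
Block shear: shear path 2×[1.25+1×2.1875] = 2×3.4375 in, A_gv = 2.1484, A_nv = 2×(3.4375 − 1.5×0.875)×0.3125 = 1.3281 in²; tension across gage: (2.0625 − 1×0.875)×0.3125 = 0.37109 in². R_n = min(0.6×65×1.3281, 0.6×50×2.1484) + 1.0×65×0.37109 = min(51.796, 64.452) + 24.121 = 75.917 kips. φR_n = 0.75 × 75.917 = 56.9 kips.
Governing: min(71.6, 81.1, 60.9, 80.9, 56.9) = 56.9 kips → block shear.

56.9 kips (block shear governs)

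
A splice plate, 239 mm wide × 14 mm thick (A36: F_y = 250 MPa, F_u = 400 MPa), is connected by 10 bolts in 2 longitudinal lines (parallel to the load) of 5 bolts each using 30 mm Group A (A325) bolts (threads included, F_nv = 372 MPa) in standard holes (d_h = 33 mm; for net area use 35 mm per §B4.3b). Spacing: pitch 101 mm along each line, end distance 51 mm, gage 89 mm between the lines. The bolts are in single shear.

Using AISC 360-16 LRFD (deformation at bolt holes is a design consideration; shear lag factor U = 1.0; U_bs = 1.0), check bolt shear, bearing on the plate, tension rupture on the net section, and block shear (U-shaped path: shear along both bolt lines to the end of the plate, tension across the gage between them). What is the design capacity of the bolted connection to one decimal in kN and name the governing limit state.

Bolt shear: A_b = π(30)²/4 = 706.86 mm². φR_n = 0.75 × 372 × 706.86 × 10 × 1 = 1972.1 kN.
Bearing (14 mm plate, F_u = 400 MPa): end bolts L_c = 51 − 33/2 = 34.5, R_n = min(1.2×34.5×14×400, 2.4×30×14×400) = 231.84 kN/bolt; interior L_c = 101 − 33 = 68, R_n = 403.2 kN/bolt. φR_n = 0.75 × (2×231.84 + 8×403.2) = 2767.0 kN.
Tension rupture (net): A_n = (239 − 2×35)×14 = 2366 mm² (U = 1.0, A_e = A_n). φR_n = 0.75 × 400 × 2366 = 709.8 kN.
Block shear: shear path 2×[51+4×101] = 2×455 mm, A_gv = 12740, A_nv = 2×(455 − 4.5×35)×14 = 8330 mm²; tension across gage: (89 − 1×35)×14 = 756 mm². R_n = min(0.6×400×8330, 0.6×250×12740) + 1.0×400×756 = min(1999.2, 1911) + 302.4 = 2213.4 kN. φR_n = 0.75 × 2213.4 = 1660.1 kN.
Governing: min(1972.1, 2767.0, 709.8, 1660.1) = 709.8 kN → net-section rupture.

709.8 kN (net-section rupture governs)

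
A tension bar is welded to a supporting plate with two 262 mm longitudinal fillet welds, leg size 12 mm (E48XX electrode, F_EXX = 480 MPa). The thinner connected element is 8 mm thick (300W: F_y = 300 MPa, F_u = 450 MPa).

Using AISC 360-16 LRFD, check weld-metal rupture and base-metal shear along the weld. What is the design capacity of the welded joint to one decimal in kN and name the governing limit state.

754.6 kN (base-metal shear governs)

Weld metal: throat = 0.707×12 = 8.484 mm, L = 2×262 = 524 mm. φR_n = 0.75 × 0.6 × 480 × 8.484 × 524 = 960.3 kN.
Base metal shear (8 mm plate): yield φR_n = 1.0×0.6×300×8×524 = 754.6 kN; rupture φR_n = 0.75×0.6×450×8×524 = 848.9 kN; take 754.6 kN (yield).
Governing: min(960.3, 754.6) = 754.6 kN → base-metal shear.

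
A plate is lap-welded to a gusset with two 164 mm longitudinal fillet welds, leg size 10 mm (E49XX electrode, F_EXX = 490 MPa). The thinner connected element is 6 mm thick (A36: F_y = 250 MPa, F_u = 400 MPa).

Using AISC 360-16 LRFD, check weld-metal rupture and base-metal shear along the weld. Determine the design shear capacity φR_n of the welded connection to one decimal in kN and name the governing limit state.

295.2 kN (base-metal shear governs)

Weld metal: throat = 0.707×10 = 7.07 mm, L = 2×164 = 328 mm. φR_n = 0.75 × 0.6 × 490 × 7.07 × 328 = 511.3 kN.
Base metal shear (6 mm plate): yield φR_n = 1.0×0.6×250×6×328 = 295.2 kN; rupture φR_n = 0.75×0.6×400×6×328 = 354.2 kN; take 295.2 kN (yield).
Governing: min(511.3, 295.2) = 295.2 kN → base-metal shear.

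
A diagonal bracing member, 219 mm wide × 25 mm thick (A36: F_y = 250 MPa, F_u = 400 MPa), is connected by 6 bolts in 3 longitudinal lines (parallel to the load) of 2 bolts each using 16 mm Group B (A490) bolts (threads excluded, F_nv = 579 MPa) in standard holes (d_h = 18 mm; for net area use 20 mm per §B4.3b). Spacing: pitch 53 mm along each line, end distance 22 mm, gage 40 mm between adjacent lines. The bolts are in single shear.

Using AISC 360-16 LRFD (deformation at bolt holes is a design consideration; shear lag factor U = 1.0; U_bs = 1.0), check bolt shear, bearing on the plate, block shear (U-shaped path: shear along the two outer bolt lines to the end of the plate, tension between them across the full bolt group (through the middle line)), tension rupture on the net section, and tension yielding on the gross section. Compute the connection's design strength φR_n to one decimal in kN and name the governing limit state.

Bolt shear: A_b = π(16)²/4 = 201.06 mm². φR_n = 0.75 × 579 × 201.06 × 6 × 1 = 523.9 kN.
Bearing (25 mm plate, F_u = 400 MPa): end bolts L_c = 22 − 18/2 = 13, R_n = min(1.2×13×25×400, 2.4×16×25×400) = 156 kN/bolt; interior L_c = 53 − 18 = 35, R_n = 384 kN/bolt. φR_n = 0.75 × (3×156 + 3×384) = 1215.0 kN.
Block shear: shear path 2×[22+1×53] = 2×75 mm, A_gv = 3750, A_nv = 2×(75 − 1.5×20)×25 = 2250 mm²; tension across gage: (80 − 2×20)×25 = 1000 mm². R_n = min(0.6×400×2250, 0.6×250×3750) + 1.0×400×1000 = min(540, 562.5) + 400 = 940 kN. φR_n = 0.75 × 940 = 705.0 kN.
Tension rupture (net): A_n = (219 − 3×20)×25 = 3975 mm² (U = 1.0, A_e = A_n). φR_n = 0.75 × 400 × 3975 = 1192.5 kN.
Tension yield (gross): A_g = 219×25 = 5475 mm². φR_n = 0.90 × 250 × 5475 = 1231.9 kN.
Governing: min(523.9, 1215.0, 705.0, 1192.5, 1231.9) = 523.9 kN → bolt shear.

523.9 kN (bolt shear governs)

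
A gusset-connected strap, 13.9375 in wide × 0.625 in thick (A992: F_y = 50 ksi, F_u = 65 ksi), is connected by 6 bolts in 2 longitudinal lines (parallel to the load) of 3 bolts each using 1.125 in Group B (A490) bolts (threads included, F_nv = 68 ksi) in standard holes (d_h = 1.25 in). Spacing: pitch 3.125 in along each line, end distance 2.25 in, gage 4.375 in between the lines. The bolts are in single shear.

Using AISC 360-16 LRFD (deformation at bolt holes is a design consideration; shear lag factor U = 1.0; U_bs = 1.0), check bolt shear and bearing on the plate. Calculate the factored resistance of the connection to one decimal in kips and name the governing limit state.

Bolt shear: A_b = π(1.125)²/4 = 0.99402 in². φR_n = 0.75 × 68 × 0.99402 × 6 × 1 = 304.2 kips.
Bearing (0.625 in plate, F_u = 65 ksi): end bolts L_c = 2.25 − 1.25/2 = 1.625, R_n = min(1.2×1.625×0.625×65, 2.4×1.125×0.625×65) = 79.219 kips/bolt; interior L_c = 3.125 − 1.25 = 1.875, R_n = 91.406 kips/bolt. φR_n = 0.75 × (2×79.219 + 4×91.406) = 393.0 kips.
Governing: min(304.2, 393.0) = 304.2 kips → bolt shear.

304.2 kips (bolt shear governs)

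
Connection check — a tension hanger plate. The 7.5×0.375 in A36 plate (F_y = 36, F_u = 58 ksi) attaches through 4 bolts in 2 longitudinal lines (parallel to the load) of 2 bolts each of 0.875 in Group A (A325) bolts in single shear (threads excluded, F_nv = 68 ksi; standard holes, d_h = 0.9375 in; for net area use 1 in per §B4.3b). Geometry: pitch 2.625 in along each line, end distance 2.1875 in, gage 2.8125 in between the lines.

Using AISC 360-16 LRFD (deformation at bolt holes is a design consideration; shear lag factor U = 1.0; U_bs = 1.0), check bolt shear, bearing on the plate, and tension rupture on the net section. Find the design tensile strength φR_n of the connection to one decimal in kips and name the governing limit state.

Bolt shear: A_b = π(0.875)²/4 = 0.60132 in². φR_n = 0.75 × 68 × 0.60132 × 4 × 1 = 122.7 kips.
Bearing (0.375 in plate, F_u = 58 ksi): end bolts L_c = 2.1875 − 0.9375/2 = 1.71875, R_n = min(1.2×1.71875×0.375×58, 2.4×0.875×0.375×58) = 44.859 kips/bolt; interior L_c = 2.625 − 0.9375 = 1.6875, R_n = 44.044 kips/bolt. φR_n = 0.75 × (2×44.859 + 2×44.044) = 133.4 kips.
Tension rupture (net): A_n = (7.5 − 2×1)×0.375 = 2.0625 in² (U = 1.0, A_e = A_n). φR_n = 0.75 × 58 × 2.0625 = 89.7 kips.
Governing: min(122.7, 133.4, 89.7) = 89.7 kips → net-section rupture.

89.7 kips (net-section rupture governs)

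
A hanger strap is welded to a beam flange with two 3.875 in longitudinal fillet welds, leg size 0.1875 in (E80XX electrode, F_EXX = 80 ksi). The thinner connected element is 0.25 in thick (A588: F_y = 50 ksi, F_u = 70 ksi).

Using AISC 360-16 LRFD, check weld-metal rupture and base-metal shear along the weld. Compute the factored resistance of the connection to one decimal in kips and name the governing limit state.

37.0 kips (weld metal governs)

Weld metal: throat = 0.707×0.1875 = 0.13256 in, L = 2×3.875 = 7.75 in. φR_n = 0.75 × 0.6 × 80 × 0.13256 × 7.75 = 37.0 kips.
Base metal shear (0.25 in plate): yield φR_n = 1.0×0.6×50×0.25×7.75 = 58.1 kips; rupture φR_n = 0.75×0.6×70×0.25×7.75 = 61.0 kips; take 58.1 kips (yield).
Governing: min(37.0, 58.1) = 37.0 kips → weld metal.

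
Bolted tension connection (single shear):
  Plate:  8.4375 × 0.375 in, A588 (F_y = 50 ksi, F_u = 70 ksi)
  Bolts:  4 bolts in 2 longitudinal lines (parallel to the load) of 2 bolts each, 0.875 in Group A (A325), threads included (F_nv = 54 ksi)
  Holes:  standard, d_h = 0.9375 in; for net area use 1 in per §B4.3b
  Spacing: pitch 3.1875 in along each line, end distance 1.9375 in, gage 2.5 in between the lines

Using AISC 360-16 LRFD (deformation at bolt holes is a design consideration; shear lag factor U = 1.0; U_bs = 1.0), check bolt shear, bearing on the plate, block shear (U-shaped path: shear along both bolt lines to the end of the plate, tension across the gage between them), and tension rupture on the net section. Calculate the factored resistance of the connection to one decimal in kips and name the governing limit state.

Bolt shear: A_b = π(0.875)²/4 = 0.60132 in². φR_n = 0.75 × 54 × 0.60132 × 4 × 1 = 97.4 kips.
Bearing (0.375 in plate, F_u = 70 ksi): end bolts L_c = 1.9375 − 0.9375/2 = 1.46875, R_n = min(1.2×1.46875×0.375×70, 2.4×0.875×0.375×70) = 46.266 kips/bolt; interior L_c = 3.1875 − 0.9375 = 2.25, R_n = 55.125 kips/bolt. φR_n = 0.75 × (2×46.266 + 2×55.125) = 152.1 kips.
Block shear: shear path 2×[1.9375+1×3.1875] = 2×5.125 in, A_gv = 3.8438, A_nv = 2×(5.125 − 1.5×1)×0.375 = 2.7188 in²; tension across gage: (2.5 − 1×1)×0.375 = 0.5625 in². R_n = min(0.6×70×2.7188, 0.6×50×3.8438) + 1.0×70×0.5625 = min(114.19, 115.31) + 39.375 = 153.57 kips. φR_n = 0.75 × 153.57 = 115.2 kips.
Tension rupture (net): A_n = (8.4375 − 2×1)×0.375 = 2.4141 in² (U = 1.0, A_e = A_n). φR_n = 0.75 × 70 × 2.4141 = 126.7 kips.
Governing: min(97.4, 152.1, 115.2, 126.7) = 97.4 kips → bolt shear.

97.4 kips (bolt shear governs)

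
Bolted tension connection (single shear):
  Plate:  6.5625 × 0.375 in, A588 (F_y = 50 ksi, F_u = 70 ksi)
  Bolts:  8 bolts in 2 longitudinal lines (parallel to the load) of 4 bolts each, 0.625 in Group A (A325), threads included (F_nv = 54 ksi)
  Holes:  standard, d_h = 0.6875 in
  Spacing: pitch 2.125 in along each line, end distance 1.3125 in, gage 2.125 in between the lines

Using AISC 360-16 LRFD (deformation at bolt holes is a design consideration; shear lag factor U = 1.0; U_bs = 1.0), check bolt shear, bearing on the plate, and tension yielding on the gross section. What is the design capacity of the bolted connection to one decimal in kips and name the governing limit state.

99.4 kips (bolt shear governs)

Bolt shear: A_b = π(0.625)²/4 = 0.3068 in². φR_n = 0.75 × 54 × 0.3068 × 8 × 1 = 99.4 kips.
Bearing (0.375 in plate, F_u = 70 ksi): end bolts L_c = 1.3125 − 0.6875/2 = 0.96875, R_n = min(1.2×0.96875×0.375×70, 2.4×0.625×0.375×70) = 30.516 kips/bolt; interior L_c = 2.125 − 0.6875 = 1.4375, R_n = 39.375 kips/bolt. φR_n = 0.75 × (2×30.516 + 6×39.375) = 223.0 kips.
Tension yield (gross): A_g = 6.5625×0.375 = 2.4609 in². φR_n = 0.90 × 50 × 2.4609 = 110.7 kips.
Governing: min(99.4, 223.0, 110.7) = 99.4 kips → bolt shear.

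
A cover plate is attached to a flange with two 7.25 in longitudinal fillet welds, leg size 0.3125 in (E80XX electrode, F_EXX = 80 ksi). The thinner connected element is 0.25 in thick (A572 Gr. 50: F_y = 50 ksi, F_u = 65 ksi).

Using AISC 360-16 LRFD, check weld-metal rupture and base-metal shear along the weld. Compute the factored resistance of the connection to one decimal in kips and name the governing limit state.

106.0 kips (base-metal shear governs)

Weld metal: throat = 0.707×0.3125 = 0.22094 in, L = 2×7.25 = 14.5 in. φR_n = 0.75 × 0.6 × 80 × 0.22094 × 14.5 = 115.3 kips.
Base metal shear (0.25 in plate): yield φR_n = 1.0×0.6×50×0.25×14.5 = 108.8 kips; rupture φR_n = 0.75×0.6×65×0.25×14.5 = 106.0 kips; take 106.0 kips (rupture).
Governing: min(115.3, 106.0) = 106.0 kips → base-metal shear.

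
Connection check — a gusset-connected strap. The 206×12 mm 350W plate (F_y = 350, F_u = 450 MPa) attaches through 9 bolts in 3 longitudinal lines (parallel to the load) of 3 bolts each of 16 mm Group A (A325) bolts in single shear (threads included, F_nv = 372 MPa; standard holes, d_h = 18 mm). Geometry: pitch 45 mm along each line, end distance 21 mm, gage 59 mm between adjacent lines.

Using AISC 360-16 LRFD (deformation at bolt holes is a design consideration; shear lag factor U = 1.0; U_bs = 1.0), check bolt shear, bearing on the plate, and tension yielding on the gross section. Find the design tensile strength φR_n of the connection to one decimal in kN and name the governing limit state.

Bolt shear: A_b = π(16)²/4 = 201.06 mm². φR_n = 0.75 × 372 × 201.06 × 9 × 1 = 504.9 kN.
Bearing (12 mm plate, F_u = 450 MPa): end bolts L_c = 21 − 18/2 = 12, R_n = min(1.2×12×12×450, 2.4×16×12×450) = 77.76 kN/bolt; interior L_c = 45 − 18 = 27, R_n = 174.96 kN/bolt. φR_n = 0.75 × (3×77.76 + 6×174.96) = 962.3 kN.
Tension yield (gross): A_g = 206×12 = 2472 mm². φR_n = 0.90 × 350 × 2472 = 778.7 kN.
Governing: min(504.9, 962.3, 778.7) = 504.9 kN → bolt shear.

504.9 kN (bolt shear governs)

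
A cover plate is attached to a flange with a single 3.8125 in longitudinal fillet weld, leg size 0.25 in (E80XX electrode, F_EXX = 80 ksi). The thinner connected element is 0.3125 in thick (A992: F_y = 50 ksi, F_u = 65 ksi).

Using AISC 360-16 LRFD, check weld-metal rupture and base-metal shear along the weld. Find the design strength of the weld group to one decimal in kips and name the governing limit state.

Weld metal: throat = 0.707×0.25 = 0.17675 in, L = 3.8125 in. φR_n = 0.75 × 0.6 × 80 × 0.17675 × 3.8125 = 24.3 kips.
Base metal shear (0.3125 in plate): yield φR_n = 1.0×0.6×50×0.3125×3.8125 = 35.7 kips; rupture φR_n = 0.75×0.6×65×0.3125×3.8125 = 34.8 kips; take 34.8 kips (rupture).
Governing: min(24.3, 34.8) = 24.3 kips → weld metal.

24.3 kips (weld metal governs)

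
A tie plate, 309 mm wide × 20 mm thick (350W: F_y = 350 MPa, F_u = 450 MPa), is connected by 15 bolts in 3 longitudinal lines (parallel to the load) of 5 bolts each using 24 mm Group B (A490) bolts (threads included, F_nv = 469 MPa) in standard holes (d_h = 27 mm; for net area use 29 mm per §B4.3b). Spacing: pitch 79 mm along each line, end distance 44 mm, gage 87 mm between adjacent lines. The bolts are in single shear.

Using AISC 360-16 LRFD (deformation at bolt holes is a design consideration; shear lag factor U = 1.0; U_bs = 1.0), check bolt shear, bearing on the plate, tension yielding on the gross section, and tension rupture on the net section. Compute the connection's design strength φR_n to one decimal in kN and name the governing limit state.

Bolt shear: A_b = π(24)²/4 = 452.39 mm². φR_n = 0.75 × 469 × 452.39 × 15 × 1 = 2386.9 kN.
Bearing (20 mm plate, F_u = 450 MPa): end bolts L_c = 44 − 27/2 = 30.5, R_n = min(1.2×30.5×20×450, 2.4×24×20×450) = 329.4 kN/bolt; interior L_c = 79 − 27 = 52, R_n = 518.4 kN/bolt. φR_n = 0.75 × (3×329.4 + 12×518.4) = 5406.8 kN.
Tension yield (gross): A_g = 309×20 = 6180 mm². φR_n = 0.90 × 350 × 6180 = 1946.7 kN.
Tension rupture (net): A_n = (309 − 3×29)×20 = 4440 mm² (U = 1.0, A_e = A_n). φR_n = 0.75 × 450 × 4440 = 1498.5 kN.
Governing: min(2386.9, 5406.8, 1946.7, 1498.5) = 1498.5 kN → net-section rupture.

1498.5 kN (net-section rupture governs)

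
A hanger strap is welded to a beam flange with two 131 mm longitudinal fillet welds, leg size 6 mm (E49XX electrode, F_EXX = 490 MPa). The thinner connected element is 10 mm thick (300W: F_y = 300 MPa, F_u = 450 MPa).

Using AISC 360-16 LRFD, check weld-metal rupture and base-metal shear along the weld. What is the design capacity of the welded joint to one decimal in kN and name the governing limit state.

245.1 kN (weld metal governs)

Weld metal: throat = 0.707×6 = 4.242 mm, L = 2×131 = 262 mm. φR_n = 0.75 × 0.6 × 490 × 4.242 × 262 = 245.1 kN.
Base metal shear (10 mm plate): yield φR_n = 1.0×0.6×300×10×262 = 471.6 kN; rupture φR_n = 0.75×0.6×450×10×262 = 530.6 kN; take 471.6 kN (yield).
Governing: min(245.1, 471.6) = 245.1 kN → weld metal.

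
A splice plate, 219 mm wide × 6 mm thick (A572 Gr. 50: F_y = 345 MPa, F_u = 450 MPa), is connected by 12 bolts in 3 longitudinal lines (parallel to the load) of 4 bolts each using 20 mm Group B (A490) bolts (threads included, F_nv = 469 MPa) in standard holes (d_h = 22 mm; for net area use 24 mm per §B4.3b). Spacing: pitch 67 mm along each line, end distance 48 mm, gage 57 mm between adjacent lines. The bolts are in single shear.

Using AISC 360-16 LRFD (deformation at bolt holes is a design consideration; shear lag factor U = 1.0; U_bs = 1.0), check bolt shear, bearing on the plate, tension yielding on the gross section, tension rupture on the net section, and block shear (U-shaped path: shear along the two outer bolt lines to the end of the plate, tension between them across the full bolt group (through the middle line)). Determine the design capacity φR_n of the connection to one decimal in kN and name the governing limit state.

Bolt shear: A_b = π(20)²/4 = 314.16 mm². φR_n = 0.75 × 469 × 314.16 × 12 × 1 = 1326.1 kN.
Bearing (6 mm plate, F_u = 450 MPa): end bolts L_c = 48 − 22/2 = 37, R_n = min(1.2×37×6×450, 2.4×20×6×450) = 119.88 kN/bolt; interior L_c = 67 − 22 = 45, R_n = 129.6 kN/bolt. φR_n = 0.75 × (3×119.88 + 9×129.6) = 1144.5 kN.
Tension yield (gross): A_g = 219×6 = 1314 mm². φR_n = 0.90 × 345 × 1314 = 408.0 kN.
Tension rupture (net): A_n = (219 − 3×24)×6 = 882 mm² (U = 1.0, A_e = A_n). φR_n = 0.75 × 450 × 882 = 297.7 kN.
Block shear: shear path 2×[48+3×67] = 2×249 mm, A_gv = 2988, A_nv = 2×(249 − 3.5×24)×6 = 1980 mm²; tension across gage: (114 − 2×24)×6 = 396 mm². R_n = min(0.6×450×1980, 0.6×345×2988) + 1.0×450×396 = min(534.6, 618.52) + 178.2 = 712.8 kN. φR_n = 0.75 × 712.8 = 534.6 kN.
Governing: min(1326.1, 1144.5, 408.0, 297.7, 534.6) = 297.7 kN → net-section rupture.

297.7 kN (net-section rupture governs)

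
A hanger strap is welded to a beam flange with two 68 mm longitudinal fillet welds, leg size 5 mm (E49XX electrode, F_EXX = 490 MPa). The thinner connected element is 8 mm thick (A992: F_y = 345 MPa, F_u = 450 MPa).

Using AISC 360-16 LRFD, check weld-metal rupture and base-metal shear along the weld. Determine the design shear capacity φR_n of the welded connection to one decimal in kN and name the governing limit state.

106.0 kN (weld metal governs)

Weld metal: throat = 0.707×5 = 3.535 mm, L = 2×68 = 136 mm. φR_n = 0.75 × 0.6 × 490 × 3.535 × 136 = 106.0 kN.
Base metal shear (8 mm plate): yield φR_n = 1.0×0.6×345×8×136 = 225.2 kN; rupture φR_n = 0.75×0.6×450×8×136 = 220.3 kN; take 220.3 kN (rupture).
Governing: min(106.0, 220.3) = 106.0 kN → weld metal.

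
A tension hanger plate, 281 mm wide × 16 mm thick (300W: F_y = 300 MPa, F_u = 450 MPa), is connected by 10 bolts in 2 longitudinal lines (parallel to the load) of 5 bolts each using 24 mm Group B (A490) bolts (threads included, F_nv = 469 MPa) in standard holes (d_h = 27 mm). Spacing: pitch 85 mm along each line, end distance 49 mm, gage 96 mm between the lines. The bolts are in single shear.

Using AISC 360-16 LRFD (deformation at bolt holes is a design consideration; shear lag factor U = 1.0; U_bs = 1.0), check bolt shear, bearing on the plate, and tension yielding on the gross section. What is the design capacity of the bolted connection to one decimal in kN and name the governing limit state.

1213.9 kN (gross-section yield governs)

Bolt shear: A_b = π(24)²/4 = 452.39 mm². φR_n = 0.75 × 469 × 452.39 × 10 × 1 = 1591.3 kN.
Bearing (16 mm plate, F_u = 450 MPa): end bolts L_c = 49 − 27/2 = 35.5, R_n = min(1.2×35.5×16×450, 2.4×24×16×450) = 306.72 kN/bolt; interior L_c = 85 − 27 = 58, R_n = 414.72 kN/bolt. φR_n = 0.75 × (2×306.72 + 8×414.72) = 2948.4 kN.
Tension yield (gross): A_g = 281×16 = 4496 mm². φR_n = 0.90 × 300 × 4496 = 1213.9 kN.
Governing: min(1591.3, 2948.4, 1213.9) = 1213.9 kN → gross-section yield.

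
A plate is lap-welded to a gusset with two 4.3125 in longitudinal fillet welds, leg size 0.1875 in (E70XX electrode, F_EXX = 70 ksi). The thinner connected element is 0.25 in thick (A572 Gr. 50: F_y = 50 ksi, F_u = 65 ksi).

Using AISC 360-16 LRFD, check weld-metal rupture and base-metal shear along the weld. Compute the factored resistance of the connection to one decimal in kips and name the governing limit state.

Weld metal: throat = 0.707×0.1875 = 0.13256 in, L = 2×4.3125 = 8.625 in. φR_n = 0.75 × 0.6 × 70 × 0.13256 × 8.625 = 36.0 kips.
Base metal shear (0.25 in plate): yield φR_n = 1.0×0.6×50×0.25×8.625 = 64.7 kips; rupture φR_n = 0.75×0.6×65×0.25×8.625 = 63.1 kips; take 63.1 kips (rupture).
Governing: min(36.0, 63.1) = 36.0 kips → weld metal.

36.0 kips (weld metal governs)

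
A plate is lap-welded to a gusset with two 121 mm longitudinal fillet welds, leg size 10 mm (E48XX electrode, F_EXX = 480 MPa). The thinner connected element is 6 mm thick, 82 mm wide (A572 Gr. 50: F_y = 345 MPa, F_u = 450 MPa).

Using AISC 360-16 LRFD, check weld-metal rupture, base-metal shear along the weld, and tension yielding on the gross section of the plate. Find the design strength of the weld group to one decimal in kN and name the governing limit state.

Weld metal: throat = 0.707×10 = 7.07 mm, L = 2×121 = 242 mm. φR_n = 0.75 × 0.6 × 480 × 7.07 × 242 = 369.6 kN.
Base metal shear (6 mm plate): yield φR_n = 1.0×0.6×345×6×242 = 300.6 kN; rupture φR_n = 0.75×0.6×450×6×242 = 294.0 kN; take 294.0 kN (rupture).
Tension yield (gross): A_g = 82×6 = 492 mm². φR_n = 0.90 × 345 × 492 = 152.8 kN.
Governing: min(369.6, 294.0, 152.8) = 152.8 kN → gross-section yield.

152.8 kN (gross-section yield governs)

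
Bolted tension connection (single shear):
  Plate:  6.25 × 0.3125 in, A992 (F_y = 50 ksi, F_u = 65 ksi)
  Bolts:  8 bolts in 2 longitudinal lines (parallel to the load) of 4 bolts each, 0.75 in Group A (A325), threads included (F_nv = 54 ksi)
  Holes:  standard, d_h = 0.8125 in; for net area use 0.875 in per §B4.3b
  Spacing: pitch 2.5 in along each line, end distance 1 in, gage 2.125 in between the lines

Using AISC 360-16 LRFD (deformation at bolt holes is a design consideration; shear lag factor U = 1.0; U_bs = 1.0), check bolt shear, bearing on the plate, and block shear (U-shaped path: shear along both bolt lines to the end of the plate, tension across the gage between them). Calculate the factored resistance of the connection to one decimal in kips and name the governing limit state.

118.4 kips (block shear governs)

Bolt shear: A_b = π(0.75)²/4 = 0.44179 in². φR_n = 0.75 × 54 × 0.44179 × 8 × 1 = 143.1 kips.
Bearing (0.3125 in plate, F_u = 65 ksi): end bolts L_c = 1 − 0.8125/2 = 0.59375, R_n = min(1.2×0.59375×0.3125×65, 2.4×0.75×0.3125×65) = 14.473 kips/bolt; interior L_c = 2.5 − 0.8125 = 1.6875, R_n = 36.563 kips/bolt. φR_n = 0.75 × (2×14.473 + 6×36.563) = 186.2 kips.
Block shear: shear path 2×[1+3×2.5] = 2×8.5 in, A_gv = 5.3125, A_nv = 2×(8.5 − 3.5×0.875)×0.3125 = 3.3984 in²; tension across gage: (2.125 − 1×0.875)×0.3125 = 0.39063 in². R_n = min(0.6×65×3.3984, 0.6×50×5.3125) + 1.0×65×0.39063 = min(132.54, 159.38) + 25.391 = 157.93 kips. φR_n = 0.75 × 157.93 = 118.4 kips.
Governing: min(143.1, 186.2, 118.4) = 118.4 kips → block shear.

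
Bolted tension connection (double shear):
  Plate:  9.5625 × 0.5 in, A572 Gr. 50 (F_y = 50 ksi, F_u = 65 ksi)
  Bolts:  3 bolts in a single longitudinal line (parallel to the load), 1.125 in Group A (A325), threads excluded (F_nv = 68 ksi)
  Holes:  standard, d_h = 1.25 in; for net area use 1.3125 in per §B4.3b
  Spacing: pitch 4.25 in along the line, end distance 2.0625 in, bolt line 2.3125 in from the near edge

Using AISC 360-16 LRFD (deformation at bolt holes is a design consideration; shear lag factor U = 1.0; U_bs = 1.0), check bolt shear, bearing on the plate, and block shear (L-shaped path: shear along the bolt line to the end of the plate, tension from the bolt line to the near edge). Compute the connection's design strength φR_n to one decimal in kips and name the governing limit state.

146.9 kips (block shear governs)

Bolt shear: A_b = π(1.125)²/4 = 0.99402 in². φR_n = 0.75 × 68 × 0.99402 × 3 × 2 = 304.2 kips.
Bearing (0.5 in plate, F_u = 65 ksi): end bolts L_c = 2.0625 − 1.25/2 = 1.4375, R_n = min(1.2×1.4375×0.5×65, 2.4×1.125×0.5×65) = 56.063 kips/bolt; interior L_c = 4.25 − 1.25 = 3, R_n = 87.75 kips/bolt. φR_n = 0.75 × (1×56.063 + 2×87.75) = 173.7 kips.
Block shear: shear path 1×[2.0625+2×4.25] = 1×10.5625 in, A_gv = 5.2813, A_nv = 1×(10.5625 − 2.5×1.3125)×0.5 = 3.6406 in²; tension to near edge: (2.3125 − 0.5×1.3125)×0.5 = 0.82813 in². R_n = min(0.6×65×3.6406, 0.6×50×5.2813) + 1.0×65×0.82813 = min(141.98, 158.44) + 53.828 = 195.81 kips. φR_n = 0.75 × 195.81 = 146.9 kips.
Governing: min(304.2, 173.7, 146.9) = 146.9 kips → block shear.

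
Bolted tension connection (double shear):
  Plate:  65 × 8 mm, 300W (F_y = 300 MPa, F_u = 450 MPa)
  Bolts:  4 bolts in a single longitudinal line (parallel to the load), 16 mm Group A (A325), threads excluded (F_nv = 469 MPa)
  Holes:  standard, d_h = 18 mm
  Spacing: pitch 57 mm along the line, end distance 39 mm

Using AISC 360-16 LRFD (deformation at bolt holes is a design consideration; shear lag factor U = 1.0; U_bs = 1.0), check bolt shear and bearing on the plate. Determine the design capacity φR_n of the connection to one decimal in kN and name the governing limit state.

Bolt shear: A_b = π(16)²/4 = 201.06 mm². φR_n = 0.75 × 469 × 201.06 × 4 × 2 = 565.8 kN.
Bearing (8 mm plate, F_u = 450 MPa): end bolts L_c = 39 − 18/2 = 30, R_n = min(1.2×30×8×450, 2.4×16×8×450) = 129.6 kN/bolt; interior L_c = 57 − 18 = 39, R_n = 138.24 kN/bolt. φR_n = 0.75 × (1×129.6 + 3×138.24) = 408.2 kN.
Governing: min(565.8, 408.2) = 408.2 kN → bearing.

408.2 kN (bearing governs)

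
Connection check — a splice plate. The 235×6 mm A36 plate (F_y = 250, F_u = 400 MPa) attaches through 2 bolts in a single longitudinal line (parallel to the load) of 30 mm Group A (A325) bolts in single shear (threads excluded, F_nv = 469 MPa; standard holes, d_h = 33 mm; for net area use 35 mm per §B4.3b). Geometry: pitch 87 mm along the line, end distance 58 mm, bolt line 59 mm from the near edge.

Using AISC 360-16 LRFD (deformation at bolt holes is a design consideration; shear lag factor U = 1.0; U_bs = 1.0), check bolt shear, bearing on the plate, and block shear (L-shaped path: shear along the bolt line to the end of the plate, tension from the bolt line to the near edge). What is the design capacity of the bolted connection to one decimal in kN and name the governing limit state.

Bolt shear: A_b = π(30)²/4 = 706.86 mm². φR_n = 0.75 × 469 × 706.86 × 2 × 1 = 497.3 kN.
Bearing (6 mm plate, F_u = 400 MPa): end bolts L_c = 58 − 33/2 = 41.5, R_n = min(1.2×41.5×6×400, 2.4×30×6×400) = 119.52 kN/bolt; interior L_c = 87 − 33 = 54, R_n = 155.52 kN/bolt. φR_n = 0.75 × (1×119.52 + 1×155.52) = 206.3 kN.
Block shear: shear path 1×[58+1×87] = 1×145 mm, A_gv = 870, A_nv = 1×(145 − 1.5×35)×6 = 555 mm²; tension to near edge: (59 − 0.5×35)×6 = 249 mm². R_n = min(0.6×400×555, 0.6×250×870) + 1.0×400×249 = min(133.2, 130.5) + 99.6 = 230.1 kN. φR_n = 0.75 × 230.1 = 172.6 kN.
Governing: min(497.3, 206.3, 172.6) = 172.6 kN → block shear.

172.6 kN (block shear governs)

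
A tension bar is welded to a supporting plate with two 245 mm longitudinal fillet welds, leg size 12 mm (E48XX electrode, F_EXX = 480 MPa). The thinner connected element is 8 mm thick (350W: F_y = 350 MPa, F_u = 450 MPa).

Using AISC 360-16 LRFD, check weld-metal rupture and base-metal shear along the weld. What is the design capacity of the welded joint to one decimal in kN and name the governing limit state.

Weld metal: throat = 0.707×12 = 8.484 mm, L = 2×245 = 490 mm. φR_n = 0.75 × 0.6 × 480 × 8.484 × 490 = 897.9 kN.
Base metal shear (8 mm plate): yield φR_n = 1.0×0.6×350×8×490 = 823.2 kN; rupture φR_n = 0.75×0.6×450×8×490 = 793.8 kN; take 793.8 kN (rupture).
Governing: min(897.9, 793.8) = 793.8 kN → base-metal shear.

793.8 kN (base-metal shear governs)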